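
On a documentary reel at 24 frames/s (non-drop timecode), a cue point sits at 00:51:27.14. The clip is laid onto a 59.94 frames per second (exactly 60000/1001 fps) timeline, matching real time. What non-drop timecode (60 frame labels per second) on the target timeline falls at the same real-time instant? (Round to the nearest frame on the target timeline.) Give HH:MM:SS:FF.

00:51:24:30

Source frame index: (0×3600 + 51×60 + 27) × 24 + 14 = 74102.
Real time: 74102 / (24) = 37051/12 s.
Target frame: (37051/12) × (60000/1001) = 26465000/143 ≈ 185069.930 → 185070.
At 60 labels/s: frame 185070 → 00:51:24:30.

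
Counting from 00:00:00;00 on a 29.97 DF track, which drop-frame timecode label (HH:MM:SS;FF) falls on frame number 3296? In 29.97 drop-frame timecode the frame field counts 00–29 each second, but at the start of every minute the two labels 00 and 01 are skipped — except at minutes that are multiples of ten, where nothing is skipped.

00:01:49;28

Each 10-minute DF block holds 10 × 60 × 30 − 9 × 2 = 17982 frames. 3296 ÷ 17982 → 0 full blocks, remainder 3296.
Within the partial block the first minute is 1800 frames and each further minute 1798, so 1 further minute boundary passed. Total skipped labels = 18 × 0 + 2 × 1 = 2.
Non-drop label index = 3296 + 2 = 3298; at 30 labels/s that is 00:01:49:28, i.e. DF 00:01:49;28.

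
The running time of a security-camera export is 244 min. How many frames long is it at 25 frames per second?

244 min = 14640 s.
Frames = 14640 × 25 = 366000.

366000 frames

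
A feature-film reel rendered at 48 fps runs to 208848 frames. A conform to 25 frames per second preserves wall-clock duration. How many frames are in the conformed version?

108775 frames

Target frames = source frames × (target rate / source rate) = 208848 × (25)/(48) = 208848 × 25/48 = 108775.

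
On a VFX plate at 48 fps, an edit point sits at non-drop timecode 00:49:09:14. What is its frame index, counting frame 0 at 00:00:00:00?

Total seconds to the label: (0 × 3600 + 49 × 60 + 9) = 2949.
Frame index = 2949 × 48 + 14 = 141566.

frame 141566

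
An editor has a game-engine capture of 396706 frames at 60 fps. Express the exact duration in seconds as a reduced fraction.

198353/30 seconds

Running time = 396706 ÷ (60) = 396706 × 1/60 = 198353/30 s.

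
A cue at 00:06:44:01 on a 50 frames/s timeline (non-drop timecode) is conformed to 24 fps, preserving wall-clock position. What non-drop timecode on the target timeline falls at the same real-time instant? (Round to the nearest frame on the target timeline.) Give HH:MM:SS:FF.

Source frame index: (0×3600 + 6×60 + 44) × 50 + 1 = 20201.
Real time: 20201 / (50) = 20201/50 s.
Target frame: (20201/50) × (24) = 242412/25 ≈ 9696.480 → 9696.
At 24 labels/s: frame 9696 → 00:06:44:00.

00:06:44:00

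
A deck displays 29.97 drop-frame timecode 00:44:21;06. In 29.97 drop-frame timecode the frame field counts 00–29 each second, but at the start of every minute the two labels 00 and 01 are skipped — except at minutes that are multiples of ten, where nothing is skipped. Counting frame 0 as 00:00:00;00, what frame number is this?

As if non-drop at 30 labels/s: (0 × 3600 + 44 × 60 + 21) × 30 + 6 = 79836.
Minute boundaries passed: 44; those not divisible by 10: 44 − 4 = 40; dropped labels = 2 × 40 = 80.
Actual frame index = 79836 − 80 = 79756.

79756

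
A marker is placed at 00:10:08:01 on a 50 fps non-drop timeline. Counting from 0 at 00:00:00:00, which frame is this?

Total seconds to the label: (0 × 3600 + 10 × 60 + 8) = 608.
Frame index = 608 × 50 + 1 = 30401.

frame 30401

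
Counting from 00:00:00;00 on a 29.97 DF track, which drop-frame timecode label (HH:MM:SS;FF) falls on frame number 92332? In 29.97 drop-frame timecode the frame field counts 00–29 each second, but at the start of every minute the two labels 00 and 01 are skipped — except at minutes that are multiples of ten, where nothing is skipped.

00:51:20;24

Each 10-minute DF block holds 10 × 60 × 30 − 9 × 2 = 17982 frames. 92332 ÷ 17982 → 5 full blocks, remainder 2422.
Within the partial block the first minute is 1800 frames and each further minute 1798, so 1 further minute boundary passed. Total skipped labels = 18 × 5 + 2 × 1 = 92.
Non-drop label index = 92332 + 92 = 92424; at 30 labels/s that is 00:51:20:24, i.e. DF 00:51:20;24.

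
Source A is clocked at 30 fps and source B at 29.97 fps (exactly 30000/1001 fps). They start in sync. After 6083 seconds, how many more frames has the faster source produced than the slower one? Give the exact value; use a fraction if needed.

A emits 30 × 6083 = 182490 frames; B emits 30000/1001 × 6083 = 2370000/13.
Difference = 2370/13 frames (≈ 182.3077); B is behind A.

2370/13 frames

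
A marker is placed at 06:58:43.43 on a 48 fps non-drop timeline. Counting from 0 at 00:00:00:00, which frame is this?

Total seconds to the label: (6 × 3600 + 58 × 60 + 43) = 25123.
Frame index = 25123 × 48 + 43 = 1205947.

frame 1205947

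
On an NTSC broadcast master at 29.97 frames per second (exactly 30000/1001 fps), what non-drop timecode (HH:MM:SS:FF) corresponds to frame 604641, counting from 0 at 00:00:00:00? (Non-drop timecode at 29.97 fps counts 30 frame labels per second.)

05:35:54:21

604641 ÷ 30 = 20154 full seconds, remainder 21 frames.
20154 s = 5 h 35 min 54 s.
Timecode: 05:35:54:21.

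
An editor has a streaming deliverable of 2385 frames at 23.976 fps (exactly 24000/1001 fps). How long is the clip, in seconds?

99.474375 seconds

Running time = 2385 / (24000/1001) = 99.474375 s.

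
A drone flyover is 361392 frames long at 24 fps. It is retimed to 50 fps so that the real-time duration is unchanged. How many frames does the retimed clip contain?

Target frames = source frames × (target rate / source rate) = 361392 × (50)/(24) = 361392 × 25/12 = 752900.

752900 frames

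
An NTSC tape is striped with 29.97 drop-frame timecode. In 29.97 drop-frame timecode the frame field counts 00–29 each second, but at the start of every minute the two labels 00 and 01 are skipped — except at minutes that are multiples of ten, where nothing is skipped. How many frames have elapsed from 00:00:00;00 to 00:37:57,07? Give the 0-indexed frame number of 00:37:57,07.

Complete 10-minute blocks: 3, each 17982 frames → 53946.
Remaining 7 whole minutes in the current block: 1800 + 6 × 1798 = 12588 frames.
Within the current minute: 57 × 30 + 7 − 2 = 1715 (labels ;00/;01 skipped at this minute). Total = 53946 + 12588 + 1715 = 68249.

68249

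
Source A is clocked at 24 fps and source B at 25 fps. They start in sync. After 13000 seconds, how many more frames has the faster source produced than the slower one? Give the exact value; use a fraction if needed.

A emits 24 × 13000 = 312000 frames; B emits 25 × 13000 = 325000.
Difference = 13000 frames; B is ahead of A.

13000 frames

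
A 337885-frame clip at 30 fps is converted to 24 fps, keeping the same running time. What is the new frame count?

270308 frames

Target frames = source frames × (target rate / source rate) = 337885 × (24)/(30) = 337885 × 4/5 = 270308.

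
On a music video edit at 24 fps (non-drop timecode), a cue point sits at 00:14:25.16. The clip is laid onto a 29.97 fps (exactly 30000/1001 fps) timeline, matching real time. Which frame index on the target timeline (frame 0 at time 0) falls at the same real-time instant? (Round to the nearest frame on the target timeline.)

Source frame index: (0×3600 + 14×60 + 25) × 24 + 16 = 20776.
Real time: 20776 / (24) = 2597/3 s.
Target frame: (2597/3) × (30000/1001) = 3710000/143 ≈ 25944.056 → 25944.

frame 25944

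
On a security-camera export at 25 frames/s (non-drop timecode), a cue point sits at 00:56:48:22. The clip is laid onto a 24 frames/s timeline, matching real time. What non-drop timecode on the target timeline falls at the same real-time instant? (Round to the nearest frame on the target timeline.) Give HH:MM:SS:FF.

00:56:48:21

Source frame index: (0×3600 + 56×60 + 48) × 25 + 22 = 85222.
Real time: 85222 / (25) = 85222/25 s.
Target frame: (85222/25) × (24) = 2045328/25 ≈ 81813.120 → 81813.
At 24 labels/s: frame 81813 → 00:56:48:21.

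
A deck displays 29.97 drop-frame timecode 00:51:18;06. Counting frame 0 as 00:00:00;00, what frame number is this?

92254

Complete 10-minute blocks: 5, each 17982 frames → 89910.
Remaining 1 whole minute in the current block: 1800 + 0 × 1798 = 1800 frames.
Within the current minute: 18 × 30 + 6 − 2 = 544 (labels ;00/;01 skipped at this minute). Total = 89910 + 1800 + 544 = 92254.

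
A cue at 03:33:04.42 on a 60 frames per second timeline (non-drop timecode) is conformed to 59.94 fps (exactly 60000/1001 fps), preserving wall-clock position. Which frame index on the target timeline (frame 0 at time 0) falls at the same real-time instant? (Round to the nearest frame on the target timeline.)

Source frame index: (3×3600 + 33×60 + 4) × 60 + 42 = 767082.
Real time: 767082 / (60) = 127847/10 s.
Target frame: (127847/10) × (60000/1001) = 767082000/1001 ≈ 766315.684 → 766316.

frame 766316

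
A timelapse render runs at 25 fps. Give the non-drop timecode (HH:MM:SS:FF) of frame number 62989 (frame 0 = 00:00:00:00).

00:41:59:14

62989 ÷ 25 = 2519 full seconds, remainder 14 frames.
2519 s = 0 h 41 min 59 s.
Timecode: 00:41:59:14.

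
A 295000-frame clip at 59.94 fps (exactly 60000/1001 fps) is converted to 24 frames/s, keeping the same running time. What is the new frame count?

Target frames = source frames × (target rate / source rate) = 295000 × (24)/(60000/1001) = 295000 × 1001/2500 = 118118.

118118 frames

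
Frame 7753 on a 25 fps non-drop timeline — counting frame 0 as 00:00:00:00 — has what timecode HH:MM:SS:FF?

7753 ÷ 25 = 310 full seconds, remainder 3 frames.
310 s = 0 h 5 min 10 s.
Timecode: 00:05:10:03.

00:05:10:03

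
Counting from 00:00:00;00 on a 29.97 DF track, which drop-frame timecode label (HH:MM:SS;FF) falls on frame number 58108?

Each 10-minute DF block holds 10 × 60 × 30 − 9 × 2 = 17982 frames. 58108 ÷ 17982 → 3 full blocks, remainder 4162.
Within the partial block the first minute is 1800 frames and each further minute 1798, so 2 further minute boundaries passed. Total skipped labels = 18 × 3 + 2 × 2 = 58.
Non-drop label index = 58108 + 58 = 58166; at 30 labels/s that is 00:32:18:26, i.e. DF 00:32:18;26.

00:32:18;26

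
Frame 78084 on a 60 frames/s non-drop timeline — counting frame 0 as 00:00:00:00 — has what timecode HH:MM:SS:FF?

00:21:41:24

78084 ÷ 60 = 1301 full seconds, remainder 24 frames.
1301 s = 0 h 21 min 41 s.
Timecode: 00:21:41:24.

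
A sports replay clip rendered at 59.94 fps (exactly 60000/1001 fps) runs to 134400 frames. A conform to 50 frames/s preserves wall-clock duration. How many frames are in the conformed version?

Target frames = source frames × (target rate / source rate) = 134400 × (50)/(60000/1001) = 134400 × 1001/1200 = 112112.

112112 frames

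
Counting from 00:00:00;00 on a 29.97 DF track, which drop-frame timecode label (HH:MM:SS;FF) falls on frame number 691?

Ten DF minutes hold 17982 frames, so frame 691 lies in block 0 (frames 0–17981) with 691 frames into that block.
The block's first minute is 1800 frames and the rest 1798 each; 691 frames reaches minute 0, so 0 × 18 + 0 × 2 = 0 labels have been skipped so far.
Adding those back, label number 691 + 0 = 691 at 30 labels/s is 23 s + 1 f = 0 h 0 min 23 s frame 1, i.e. 00:00:23;01.

00:00:23;01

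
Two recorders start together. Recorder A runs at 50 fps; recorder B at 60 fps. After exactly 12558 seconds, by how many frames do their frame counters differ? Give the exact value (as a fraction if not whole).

125580 frames

A emits 50 × 12558 = 627900 frames; B emits 60 × 12558 = 753480.
Difference = 125580 frames; B is ahead of A.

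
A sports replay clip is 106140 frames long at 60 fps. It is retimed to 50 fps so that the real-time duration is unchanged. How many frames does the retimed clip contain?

88450 frames

Target frames = source frames × (target rate / source rate) = 106140 × (50)/(60) = 106140 × 5/6 = 88450.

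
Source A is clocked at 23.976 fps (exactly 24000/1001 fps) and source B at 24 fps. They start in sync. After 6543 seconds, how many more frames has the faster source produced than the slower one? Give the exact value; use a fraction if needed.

157032/1001 frames

A emits 24000/1001 × 6543 = 157032000/1001 frames; B emits 24 × 6543 = 157032.
Difference = 157032/1001 frames (≈ 156.8751); B is ahead of A.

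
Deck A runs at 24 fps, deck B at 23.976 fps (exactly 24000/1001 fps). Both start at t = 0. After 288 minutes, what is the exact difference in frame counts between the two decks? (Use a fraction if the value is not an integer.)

288 min = 17280 s.
A emits 24 × 17280 = 414720 frames; B emits 24000/1001 × 17280 = 414720000/1001.
Difference = 414720/1001 frames (≈ 414.3057); B is behind A.

414720/1001 frames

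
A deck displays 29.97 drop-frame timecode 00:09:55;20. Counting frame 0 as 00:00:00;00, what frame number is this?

17852

Complete 10-minute blocks: 0, each 17982 frames → 0.
Remaining 9 whole minutes in the current block: 1800 + 8 × 1798 = 16184 frames.
Within the current minute: 55 × 30 + 20 − 2 = 1668 (labels ;00/;01 skipped at this minute). Total = 0 + 16184 + 1668 = 17852.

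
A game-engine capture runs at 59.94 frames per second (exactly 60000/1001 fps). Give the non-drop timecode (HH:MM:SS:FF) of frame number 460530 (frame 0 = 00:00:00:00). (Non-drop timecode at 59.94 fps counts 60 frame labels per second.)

460530 ÷ 60 = 7675 full seconds, remainder 30 frames.
7675 s = 2 h 7 min 55 s.
Timecode: 02:07:55:30.

02:07:55:30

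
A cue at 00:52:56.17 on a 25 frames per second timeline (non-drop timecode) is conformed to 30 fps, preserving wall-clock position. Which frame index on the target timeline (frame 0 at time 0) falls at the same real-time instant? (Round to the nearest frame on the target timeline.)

Source frame index: (0×3600 + 52×60 + 56) × 25 + 17 = 79417.
Real time: 79417 / (25) = 79417/25 s.
Target frame: (79417/25) × (30) = 476502/5 ≈ 95300.400 → 95300.

frame 95300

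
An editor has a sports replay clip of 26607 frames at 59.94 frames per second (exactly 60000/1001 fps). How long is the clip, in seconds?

Running time = 26607 / (60000/1001) = 443.89345 s.

443.89345 seconds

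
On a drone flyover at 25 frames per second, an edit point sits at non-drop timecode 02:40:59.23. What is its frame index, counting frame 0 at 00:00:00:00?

frame 241498

Total seconds to the label: (2 × 3600 + 40 × 60 + 59) = 9659.
Frame index = 9659 × 25 + 23 = 241498.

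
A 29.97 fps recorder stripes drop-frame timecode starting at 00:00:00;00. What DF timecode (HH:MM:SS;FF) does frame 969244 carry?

Ten DF minutes hold 17982 frames, so frame 969244 lies in block 53 (frames 953046–971027) with 16198 frames into that block.
The block's first minute is 1800 frames and the rest 1798 each; 16198 frames reaches minute 9, so 53 × 18 + 9 × 2 = 972 labels have been skipped so far.
Adding those back, label number 969244 + 972 = 970216 at 30 labels/s is 32340 s + 16 f = 8 h 59 min 0 s frame 16, i.e. 08:59:00;16.

08:59:00;16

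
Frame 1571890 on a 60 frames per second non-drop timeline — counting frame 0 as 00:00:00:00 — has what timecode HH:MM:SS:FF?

1571890 ÷ 60 = 26198 full seconds, remainder 10 frames.
26198 s = 7 h 16 min 38 s.
Timecode: 07:16:38:10.

07:16:38:10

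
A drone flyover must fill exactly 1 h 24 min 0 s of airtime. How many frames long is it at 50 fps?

252000 frames

1 h 24 min 0 s = 5040 s.
Frames = 5040 × 50 = 252000.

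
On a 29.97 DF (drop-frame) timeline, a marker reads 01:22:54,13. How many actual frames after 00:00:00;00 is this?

As if non-drop at 30 labels/s: (1 × 3600 + 22 × 60 + 54) × 30 + 13 = 149233.
Minute boundaries passed: 82; those not divisible by 10: 82 − 8 = 74; dropped labels = 2 × 74 = 148.
Actual frame index = 149233 − 148 = 149085.

149085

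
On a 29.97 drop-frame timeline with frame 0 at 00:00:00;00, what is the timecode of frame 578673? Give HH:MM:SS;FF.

Ten DF minutes hold 17982 frames, so frame 578673 lies in block 32 (frames 575424–593405) with 3249 frames into that block.
The block's first minute is 1800 frames and the rest 1798 each; 3249 frames reaches minute 1, so 32 × 18 + 1 × 2 = 578 labels have been skipped so far.
Adding those back, label number 578673 + 578 = 579251 at 30 labels/s is 19308 s + 11 f = 5 h 21 min 48 s frame 11, i.e. 05:21:48;11.

05:21:48;11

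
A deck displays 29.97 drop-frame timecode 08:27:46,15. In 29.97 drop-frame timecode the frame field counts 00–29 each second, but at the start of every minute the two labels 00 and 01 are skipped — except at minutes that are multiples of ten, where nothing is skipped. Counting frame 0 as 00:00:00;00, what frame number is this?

As if non-drop at 30 labels/s: (8 × 3600 + 27 × 60 + 46) × 30 + 15 = 913995.
Minute boundaries passed: 507; those not divisible by 10: 507 − 50 = 457; dropped labels = 2 × 457 = 914.
Actual frame index = 913995 − 914 = 913081.

913081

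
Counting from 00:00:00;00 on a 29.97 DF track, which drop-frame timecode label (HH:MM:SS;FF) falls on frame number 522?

Ten DF minutes hold 17982 frames, so frame 522 lies in block 0 (frames 0–17981) with 522 frames into that block.
The block's first minute is 1800 frames and the rest 1798 each; 522 frames reaches minute 0, so 0 × 18 + 0 × 2 = 0 labels have been skipped so far.
Adding those back, label number 522 + 0 = 522 at 30 labels/s is 17 s + 12 f = 0 h 0 min 17 s frame 12, i.e. 00:00:17;12.

00:00:17;12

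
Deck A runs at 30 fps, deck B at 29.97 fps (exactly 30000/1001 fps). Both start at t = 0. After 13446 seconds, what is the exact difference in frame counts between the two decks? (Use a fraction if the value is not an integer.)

403380/1001 frames

A emits 30 × 13446 = 403380 frames; B emits 30000/1001 × 13446 = 403380000/1001.
Difference = 403380/1001 frames (≈ 402.9770); B is behind A.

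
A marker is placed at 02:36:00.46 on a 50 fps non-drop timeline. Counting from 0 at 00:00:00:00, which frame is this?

Total seconds to the label: (2 × 3600 + 36 × 60 + 0) = 9360.
Frame index = 9360 × 50 + 46 = 468046.

frame 468046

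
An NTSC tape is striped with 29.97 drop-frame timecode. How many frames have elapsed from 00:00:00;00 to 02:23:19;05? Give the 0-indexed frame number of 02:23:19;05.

257717

Complete 10-minute blocks: 14, each 17982 frames → 251748.
Remaining 3 whole minutes in the current block: 1800 + 2 × 1798 = 5396 frames.
Within the current minute: 19 × 30 + 5 − 2 = 573 (labels ;00/;01 skipped at this minute). Total = 251748 + 5396 + 573 = 257717.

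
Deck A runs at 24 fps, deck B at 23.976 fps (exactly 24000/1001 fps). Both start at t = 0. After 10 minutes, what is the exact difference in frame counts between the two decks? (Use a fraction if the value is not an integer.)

10 min = 600 s.
A emits 24 × 600 = 14400 frames; B emits 24000/1001 × 600 = 14400000/1001.
Difference = 14400/1001 frames (≈ 14.3856); B is behind A.

14400/1001 frames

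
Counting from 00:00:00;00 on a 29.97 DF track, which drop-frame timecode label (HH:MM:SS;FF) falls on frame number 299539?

02:46:34;19

Ten DF minutes hold 17982 frames, so frame 299539 lies in block 16 (frames 287712–305693) with 11827 frames into that block.
The block's first minute is 1800 frames and the rest 1798 each; 11827 frames reaches minute 6, so 16 × 18 + 6 × 2 = 300 labels have been skipped so far.
Adding those back, label number 299539 + 300 = 299839 at 30 labels/s is 9994 s + 19 f = 2 h 46 min 34 s frame 19, i.e. 02:46:34;19.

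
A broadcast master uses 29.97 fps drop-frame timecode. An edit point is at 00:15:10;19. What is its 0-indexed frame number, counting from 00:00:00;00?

As if non-drop at 30 labels/s: (0 × 3600 + 15 × 60 + 10) × 30 + 19 = 27319.
Minute boundaries passed: 15; those not divisible by 10: 15 − 1 = 14; dropped labels = 2 × 14 = 28.
Actual frame index = 27319 − 28 = 27291.

27291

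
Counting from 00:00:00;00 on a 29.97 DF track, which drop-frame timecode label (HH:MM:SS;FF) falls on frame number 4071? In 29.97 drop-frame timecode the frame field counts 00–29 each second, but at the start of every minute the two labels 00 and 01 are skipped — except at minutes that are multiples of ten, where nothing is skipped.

Ten DF minutes hold 17982 frames, so frame 4071 lies in block 0 (frames 0–17981) with 4071 frames into that block.
The block's first minute is 1800 frames and the rest 1798 each; 4071 frames reaches minute 2, so 0 × 18 + 2 × 2 = 4 labels have been skipped so far.
Adding those back, label number 4071 + 4 = 4075 at 30 labels/s is 135 s + 25 f = 0 h 2 min 15 s frame 25, i.e. 00:02:15;25.

00:02:15;25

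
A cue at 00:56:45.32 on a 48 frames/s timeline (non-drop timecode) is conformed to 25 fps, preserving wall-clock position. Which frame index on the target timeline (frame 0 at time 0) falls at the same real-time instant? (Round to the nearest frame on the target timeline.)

Source frame index: (0×3600 + 56×60 + 45) × 48 + 32 = 163472.
Real time: 163472 / (48) = 10217/3 s.
Target frame: (10217/3) × (25) = 255425/3 ≈ 85141.667 → 85142.

frame 85142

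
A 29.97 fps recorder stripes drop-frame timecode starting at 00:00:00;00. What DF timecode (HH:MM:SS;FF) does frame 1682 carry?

00:00:56;02

Ten DF minutes hold 17982 frames, so frame 1682 lies in block 0 (frames 0–17981) with 1682 frames into that block.
The block's first minute is 1800 frames and the rest 1798 each; 1682 frames reaches minute 0, so 0 × 18 + 0 × 2 = 0 labels have been skipped so far.
Adding those back, label number 1682 + 0 = 1682 at 30 labels/s is 56 s + 2 f = 0 h 0 min 56 s frame 2, i.e. 00:00:56;02.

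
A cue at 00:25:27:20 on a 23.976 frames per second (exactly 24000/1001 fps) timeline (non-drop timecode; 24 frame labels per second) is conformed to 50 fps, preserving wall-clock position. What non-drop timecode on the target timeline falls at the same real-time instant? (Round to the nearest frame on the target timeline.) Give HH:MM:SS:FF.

00:25:29:18

Source frame index: (0×3600 + 25×60 + 27) × 24 + 20 = 36668.
Real time: 36668 / (24000/1001) = 9176167/6000 s.
Target frame: (9176167/6000) × (50) = 9176167/120 ≈ 76468.058 → 76468.
At 50 labels/s: frame 76468 → 00:25:29:18.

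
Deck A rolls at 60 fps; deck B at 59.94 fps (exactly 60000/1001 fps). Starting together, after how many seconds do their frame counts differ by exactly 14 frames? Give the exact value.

The gap grows by |60000/1001 − 60| = 60/1001 frames per second.
Time for a 14-frame gap: 14 ÷ (60/1001) = 7007/30 s.

7007/30 seconds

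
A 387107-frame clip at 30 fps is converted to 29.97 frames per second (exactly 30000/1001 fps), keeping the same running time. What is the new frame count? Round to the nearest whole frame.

Frames at target rate = 387107 × (30000/1001) / (30) = 55301000/143 ≈ 386720.280.
Nearest whole frame: 386720.

386720 frames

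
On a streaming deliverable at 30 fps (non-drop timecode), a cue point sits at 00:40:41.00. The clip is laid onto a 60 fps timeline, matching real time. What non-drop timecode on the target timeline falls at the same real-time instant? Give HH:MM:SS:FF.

00:40:41:00

Source frame index: (0×3600 + 40×60 + 41) × 30 + 0 = 73230.
Real time: 73230 / (30) = 2441 s.
Target frame: (2441) × (60) = 146460.
At 60 labels/s: frame 146460 → 00:40:41:00.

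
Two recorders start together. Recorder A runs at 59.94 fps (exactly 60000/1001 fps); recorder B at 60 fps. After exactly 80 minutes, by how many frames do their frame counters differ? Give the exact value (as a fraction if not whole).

80 min = 4800 s.
A emits 60000/1001 × 4800 = 288000000/1001 frames; B emits 60 × 4800 = 288000.
Difference = 288000/1001 frames (≈ 287.7123); B is ahead of A.

288000/1001 frames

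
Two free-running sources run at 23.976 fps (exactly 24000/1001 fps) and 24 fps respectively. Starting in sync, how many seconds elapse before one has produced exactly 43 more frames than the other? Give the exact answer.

43043/24 seconds

The gap grows by |24 − 24000/1001| = 24/1001 frames per second.
Time for a 43-frame gap: 43 ÷ (24/1001) = 43043/24 s.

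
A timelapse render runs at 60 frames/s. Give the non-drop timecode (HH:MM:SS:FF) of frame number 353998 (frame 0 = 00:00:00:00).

353998 ÷ 60 = 5899 full seconds, remainder 58 frames.
5899 s = 1 h 38 min 19 s.
Timecode: 01:38:19:58.

01:38:19:58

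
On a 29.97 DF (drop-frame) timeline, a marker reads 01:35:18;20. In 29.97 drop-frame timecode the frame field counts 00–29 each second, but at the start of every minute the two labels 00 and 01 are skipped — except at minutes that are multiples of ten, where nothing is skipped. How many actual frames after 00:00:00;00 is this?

Complete 10-minute blocks: 9, each 17982 frames → 161838.
Remaining 5 whole minutes in the current block: 1800 + 4 × 1798 = 8992 frames.
Within the current minute: 18 × 30 + 20 − 2 = 558 (labels ;00/;01 skipped at this minute). Total = 161838 + 8992 + 558 = 171388.

171388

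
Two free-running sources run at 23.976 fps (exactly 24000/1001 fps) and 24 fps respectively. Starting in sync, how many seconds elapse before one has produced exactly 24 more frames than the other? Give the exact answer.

1001 seconds

The gap grows by |24 − 24000/1001| = 24/1001 frames per second.
Time for a 24-frame gap: 24 ÷ (24/1001) = 1001 s.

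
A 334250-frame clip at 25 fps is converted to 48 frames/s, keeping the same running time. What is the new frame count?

641760 frames

Target frames = source frames × (target rate / source rate) = 334250 × (48)/(25) = 334250 × 48/25 = 641760.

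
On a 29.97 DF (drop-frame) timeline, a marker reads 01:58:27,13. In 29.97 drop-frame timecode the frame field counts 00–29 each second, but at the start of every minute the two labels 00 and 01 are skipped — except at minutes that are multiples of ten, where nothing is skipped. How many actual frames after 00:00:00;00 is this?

213009

As if non-drop at 30 labels/s: (1 × 3600 + 58 × 60 + 27) × 30 + 13 = 213223.
Minute boundaries passed: 118; those not divisible by 10: 118 − 11 = 107; dropped labels = 2 × 107 = 214.
Actual frame index = 213223 − 214 = 213009.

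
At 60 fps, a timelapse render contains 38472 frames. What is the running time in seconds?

Running time = 38472 / (60) = 641.2 s.

641.2 seconds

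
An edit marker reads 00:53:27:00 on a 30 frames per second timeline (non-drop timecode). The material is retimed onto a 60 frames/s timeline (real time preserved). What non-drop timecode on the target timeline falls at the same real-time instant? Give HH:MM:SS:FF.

Source frame index: (0×3600 + 53×60 + 27) × 30 + 0 = 96210.
Real time: 96210 / (30) = 3207 s.
Target frame: (3207) × (60) = 192420.
At 60 labels/s: frame 192420 → 00:53:27:00.

00:53:27:00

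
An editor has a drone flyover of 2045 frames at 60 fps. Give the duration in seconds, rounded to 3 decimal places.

Running time = 2045 × 1/60 = 409/12 s ≈ 34.083 s.

34.083 seconds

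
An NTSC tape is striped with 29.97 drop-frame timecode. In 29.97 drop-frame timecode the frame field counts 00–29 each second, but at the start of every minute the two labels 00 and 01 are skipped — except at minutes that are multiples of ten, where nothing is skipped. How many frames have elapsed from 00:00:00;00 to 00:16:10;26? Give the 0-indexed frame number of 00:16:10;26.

29096

Complete 10-minute blocks: 1, each 17982 frames → 17982.
Remaining 6 whole minutes in the current block: 1800 + 5 × 1798 = 10790 frames.
Within the current minute: 10 × 30 + 26 − 2 = 324 (labels ;00/;01 skipped at this minute). Total = 17982 + 10790 + 324 = 29096.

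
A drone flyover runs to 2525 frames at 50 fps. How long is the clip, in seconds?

Running time = 2525 / (50) = 50.5 s.

50.5 seconds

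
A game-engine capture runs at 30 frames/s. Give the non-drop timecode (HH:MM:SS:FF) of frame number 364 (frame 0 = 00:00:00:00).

364 ÷ 30 = 12 full seconds, remainder 4 frames.
12 s = 0 h 0 min 12 s.
Timecode: 00:00:12:04.

00:00:12:04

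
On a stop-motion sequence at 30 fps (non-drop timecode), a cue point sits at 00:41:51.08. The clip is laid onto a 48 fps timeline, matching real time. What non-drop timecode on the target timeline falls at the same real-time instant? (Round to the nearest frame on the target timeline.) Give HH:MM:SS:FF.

Source frame index: (0×3600 + 41×60 + 51) × 30 + 8 = 75338.
Real time: 75338 / (30) = 37669/15 s.
Target frame: (37669/15) × (48) = 602704/5 ≈ 120540.800 → 120541.
At 48 labels/s: frame 120541 → 00:41:51:13.

00:41:51:13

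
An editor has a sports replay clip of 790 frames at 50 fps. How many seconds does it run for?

Running time = 790 / (50) = 15.8 s.

15.8 seconds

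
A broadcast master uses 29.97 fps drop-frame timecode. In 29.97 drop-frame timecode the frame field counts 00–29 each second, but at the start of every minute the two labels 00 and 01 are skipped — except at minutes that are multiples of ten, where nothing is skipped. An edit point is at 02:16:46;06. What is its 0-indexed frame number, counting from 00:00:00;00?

245940

As if non-drop at 30 labels/s: (2 × 3600 + 16 × 60 + 46) × 30 + 6 = 246186.
Minute boundaries passed: 136; those not divisible by 10: 136 − 13 = 123; dropped labels = 2 × 123 = 246.
Actual frame index = 246186 − 246 = 245940.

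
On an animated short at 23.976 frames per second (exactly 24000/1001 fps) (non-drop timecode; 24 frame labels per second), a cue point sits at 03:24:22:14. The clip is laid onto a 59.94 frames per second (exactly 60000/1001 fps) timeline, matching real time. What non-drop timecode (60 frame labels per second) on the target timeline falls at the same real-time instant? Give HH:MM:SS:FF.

Source frame index: (3×3600 + 24×60 + 22) × 24 + 14 = 294302.
Real time: 294302 / (24000/1001) = 147298151/12000 s.
Target frame: (147298151/12000) × (60000/1001) = 735755.
At 60 labels/s: frame 735755 → 03:24:22:35.

03:24:22:35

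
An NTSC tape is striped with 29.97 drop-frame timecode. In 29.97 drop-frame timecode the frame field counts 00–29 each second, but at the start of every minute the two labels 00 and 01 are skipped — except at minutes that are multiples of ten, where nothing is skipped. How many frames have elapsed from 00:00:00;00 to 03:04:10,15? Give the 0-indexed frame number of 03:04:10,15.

331183

Complete 10-minute blocks: 18, each 17982 frames → 323676.
Remaining 4 whole minutes in the current block: 1800 + 3 × 1798 = 7194 frames.
Within the current minute: 10 × 30 + 15 − 2 = 313 (labels ;00/;01 skipped at this minute). Total = 323676 + 7194 + 313 = 331183.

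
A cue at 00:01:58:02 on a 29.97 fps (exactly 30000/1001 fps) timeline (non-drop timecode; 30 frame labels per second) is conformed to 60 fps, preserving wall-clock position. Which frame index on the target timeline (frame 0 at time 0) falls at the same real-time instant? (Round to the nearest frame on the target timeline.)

Source frame index: (0×3600 + 1×60 + 58) × 30 + 2 = 3542.
Real time: 3542 / (30000/1001) = 1772771/15000 s.
Target frame: (1772771/15000) × (60) = 1772771/250 ≈ 7091.084 → 7091.

frame 7091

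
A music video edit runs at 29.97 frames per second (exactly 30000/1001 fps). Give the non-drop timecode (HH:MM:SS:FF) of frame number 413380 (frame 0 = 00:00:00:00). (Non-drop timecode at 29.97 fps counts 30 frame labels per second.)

03:49:39:10

413380 ÷ 30 = 13779 full seconds, remainder 10 frames.
13779 s = 3 h 49 min 39 s.
Timecode: 03:49:39:10.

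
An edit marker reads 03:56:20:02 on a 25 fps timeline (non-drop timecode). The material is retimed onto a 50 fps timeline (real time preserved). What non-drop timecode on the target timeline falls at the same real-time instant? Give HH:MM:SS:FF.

Source frame index: (3×3600 + 56×60 + 20) × 25 + 2 = 354502.
Real time: 354502 / (25) = 354502/25 s.
Target frame: (354502/25) × (50) = 709004.
At 50 labels/s: frame 709004 → 03:56:20:04.

03:56:20:04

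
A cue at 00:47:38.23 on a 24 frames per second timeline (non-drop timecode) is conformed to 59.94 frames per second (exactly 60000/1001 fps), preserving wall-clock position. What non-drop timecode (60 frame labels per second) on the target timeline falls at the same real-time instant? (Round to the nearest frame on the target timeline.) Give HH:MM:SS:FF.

00:47:36:06

Source frame index: (0×3600 + 47×60 + 38) × 24 + 23 = 68615.
Real time: 68615 / (24) = 68615/24 s.
Target frame: (68615/24) × (60000/1001) = 171537500/1001 ≈ 171366.134 → 171366.
At 60 labels/s: frame 171366 → 00:47:36:06.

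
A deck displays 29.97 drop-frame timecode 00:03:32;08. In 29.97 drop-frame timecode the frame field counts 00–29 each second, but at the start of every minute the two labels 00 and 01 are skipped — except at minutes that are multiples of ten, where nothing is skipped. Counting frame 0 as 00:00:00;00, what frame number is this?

6362

As if non-drop at 30 labels/s: (0 × 3600 + 3 × 60 + 32) × 30 + 8 = 6368.
Minute boundaries passed: 3; those not divisible by 10: 3 − 0 = 3; dropped labels = 2 × 3 = 6.
Actual frame index = 6368 − 6 = 6362.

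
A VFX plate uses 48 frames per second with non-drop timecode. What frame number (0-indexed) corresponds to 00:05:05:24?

14664

Total seconds to the label: (0 × 3600 + 5 × 60 + 5) = 305.
Frame index = 305 × 48 + 24 = 14664.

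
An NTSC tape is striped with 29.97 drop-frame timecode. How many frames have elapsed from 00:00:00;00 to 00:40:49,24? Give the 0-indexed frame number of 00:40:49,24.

Complete 10-minute blocks: 4, each 17982 frames → 71928.
Remaining 0 whole minutes in the current block: 0 frames.
Within the current minute: 49 × 30 + 24 = 1494. Total = 71928 + 0 + 1494 = 73422.

73422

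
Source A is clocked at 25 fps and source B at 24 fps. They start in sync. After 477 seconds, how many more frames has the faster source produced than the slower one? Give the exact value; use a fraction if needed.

477 frames

A emits 25 × 477 = 11925 frames; B emits 24 × 477 = 11448.
Difference = 477 frames; B is behind A.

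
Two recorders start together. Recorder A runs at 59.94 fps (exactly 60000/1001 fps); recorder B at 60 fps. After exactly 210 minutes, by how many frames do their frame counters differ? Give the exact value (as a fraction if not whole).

108000/143 frames

210 min = 12600 s.
A emits 60000/1001 × 12600 = 108000000/143 frames; B emits 60 × 12600 = 756000.
Difference = 108000/143 frames (≈ 755.2448); B is ahead of A.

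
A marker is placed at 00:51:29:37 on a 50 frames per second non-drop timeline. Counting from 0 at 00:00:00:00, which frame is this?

154487

Total seconds to the label: (0 × 3600 + 51 × 60 + 29) = 3089.
Frame index = 3089 × 50 + 37 = 154487.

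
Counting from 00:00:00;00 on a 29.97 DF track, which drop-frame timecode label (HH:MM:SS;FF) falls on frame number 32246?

00:17:55;28

Each 10-minute DF block holds 10 × 60 × 30 − 9 × 2 = 17982 frames. 32246 ÷ 17982 → 1 full block, remainder 14264.
Within the partial block the first minute is 1800 frames and each further minute 1798, so 7 further minute boundaries passed. Total skipped labels = 18 × 1 + 2 × 7 = 32.
Non-drop label index = 32246 + 32 = 32278; at 30 labels/s that is 00:17:55:28, i.e. DF 00:17:55;28.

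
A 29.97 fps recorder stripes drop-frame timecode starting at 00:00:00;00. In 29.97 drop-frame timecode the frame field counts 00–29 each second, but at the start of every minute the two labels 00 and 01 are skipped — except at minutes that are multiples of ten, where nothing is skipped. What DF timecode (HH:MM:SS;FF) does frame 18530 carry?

Each 10-minute DF block holds 10 × 60 × 30 − 9 × 2 = 17982 frames. 18530 ÷ 17982 → 1 full block, remainder 548.
Within the partial block the first minute is 1800 frames and each further minute 1798, so 0 further minute boundaries passed. Total skipped labels = 18 × 1 + 2 × 0 = 18.
Non-drop label index = 18530 + 18 = 18548; at 30 labels/s that is 00:10:18:08, i.e. DF 00:10:18;08.

00:10:18;08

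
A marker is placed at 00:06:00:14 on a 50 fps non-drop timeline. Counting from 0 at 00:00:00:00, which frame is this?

18014

Total seconds to the label: (0 × 3600 + 6 × 60 + 0) = 360.
Frame index = 360 × 50 + 14 = 18014.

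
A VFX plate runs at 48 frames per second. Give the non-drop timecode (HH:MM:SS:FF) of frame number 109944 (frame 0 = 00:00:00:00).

109944 ÷ 48 = 2290 full seconds, remainder 24 frames.
2290 s = 0 h 38 min 10 s.
Timecode: 00:38:10:24.

00:38:10:24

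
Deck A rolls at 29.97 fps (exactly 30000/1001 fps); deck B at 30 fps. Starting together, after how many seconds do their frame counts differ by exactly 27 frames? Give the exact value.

900.9 seconds

The gap grows by |30 − 30000/1001| = 30/1001 frames per second.
Time for a 27-frame gap: 27 ÷ (30/1001) = 900.9 s.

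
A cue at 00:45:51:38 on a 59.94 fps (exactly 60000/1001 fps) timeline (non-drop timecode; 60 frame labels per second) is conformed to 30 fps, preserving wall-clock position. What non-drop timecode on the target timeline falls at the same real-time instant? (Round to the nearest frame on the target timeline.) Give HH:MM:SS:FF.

Source frame index: (0×3600 + 45×60 + 51) × 60 + 38 = 165098.
Real time: 165098 / (60000/1001) = 82631549/30000 s.
Target frame: (82631549/30000) × (30) = 82631549/1000 ≈ 82631.549 → 82632.
At 30 labels/s: frame 82632 → 00:45:54:12.

00:45:54:12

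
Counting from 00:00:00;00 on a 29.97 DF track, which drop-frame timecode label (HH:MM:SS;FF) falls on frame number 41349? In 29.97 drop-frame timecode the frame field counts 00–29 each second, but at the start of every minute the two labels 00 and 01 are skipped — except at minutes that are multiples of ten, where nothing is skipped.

00:22:59;19

Each 10-minute DF block holds 10 × 60 × 30 − 9 × 2 = 17982 frames. 41349 ÷ 17982 → 2 full blocks, remainder 5385.
Within the partial block the first minute is 1800 frames and each further minute 1798, so 2 further minute boundaries passed. Total skipped labels = 18 × 2 + 2 × 2 = 40.
Non-drop label index = 41349 + 40 = 41389; at 30 labels/s that is 00:22:59:19, i.e. DF 00:22:59;19.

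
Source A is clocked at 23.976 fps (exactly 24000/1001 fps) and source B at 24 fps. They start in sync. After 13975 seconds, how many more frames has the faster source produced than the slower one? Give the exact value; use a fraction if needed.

25800/77 frames

A emits 24000/1001 × 13975 = 25800000/77 frames; B emits 24 × 13975 = 335400.
Difference = 25800/77 frames (≈ 335.0649); B is ahead of A.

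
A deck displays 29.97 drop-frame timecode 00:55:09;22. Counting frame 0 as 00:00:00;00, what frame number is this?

Complete 10-minute blocks: 5, each 17982 frames → 89910.
Remaining 5 whole minutes in the current block: 1800 + 4 × 1798 = 8992 frames.
Within the current minute: 9 × 30 + 22 − 2 = 290 (labels ;00/;01 skipped at this minute). Total = 89910 + 8992 + 290 = 99192.

99192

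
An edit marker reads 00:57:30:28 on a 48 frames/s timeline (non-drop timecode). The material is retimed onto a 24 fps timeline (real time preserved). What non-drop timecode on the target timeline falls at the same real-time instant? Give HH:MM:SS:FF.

Source frame index: (0×3600 + 57×60 + 30) × 48 + 28 = 165628.
Real time: 165628 / (48) = 41407/12 s.
Target frame: (41407/12) × (24) = 82814.
At 24 labels/s: frame 82814 → 00:57:30:14.

00:57:30:14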